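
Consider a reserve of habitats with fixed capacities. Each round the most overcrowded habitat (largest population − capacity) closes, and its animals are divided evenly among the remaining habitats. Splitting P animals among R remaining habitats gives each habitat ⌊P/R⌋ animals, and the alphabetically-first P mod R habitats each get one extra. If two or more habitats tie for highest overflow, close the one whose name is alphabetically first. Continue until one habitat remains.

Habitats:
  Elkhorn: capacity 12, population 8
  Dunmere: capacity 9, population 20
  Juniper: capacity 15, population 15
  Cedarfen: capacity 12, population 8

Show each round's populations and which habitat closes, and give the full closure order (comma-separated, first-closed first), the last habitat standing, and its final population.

Closure order: Dunmere, Juniper, Cedarfen
Last habitat: Elkhorn with 51 animals

Round 1: Cedarfen=8 Dunmere=20 Elkhorn=8 Juniper=15 → close Dunmere (overflow 11)
  20÷3 = 6 each, +1 to first 2
Round 2: Cedarfen=15 Elkhorn=15 Juniper=21 → close Juniper (overflow 6)
  21÷2 = 10 each, +1 to first 1
Round 3: Cedarfen=26 Elkhorn=25 → close Cedarfen (overflow 14)
  26÷1 = 26 each, +1 to first 0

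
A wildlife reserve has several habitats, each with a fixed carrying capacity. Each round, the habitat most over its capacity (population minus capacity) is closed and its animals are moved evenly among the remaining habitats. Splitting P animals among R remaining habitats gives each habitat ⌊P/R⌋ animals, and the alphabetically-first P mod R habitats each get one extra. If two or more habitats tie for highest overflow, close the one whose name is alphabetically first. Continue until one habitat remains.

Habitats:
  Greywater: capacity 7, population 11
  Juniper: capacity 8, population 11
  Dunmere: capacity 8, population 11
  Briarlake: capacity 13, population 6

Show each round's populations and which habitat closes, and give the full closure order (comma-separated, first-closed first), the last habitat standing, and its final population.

Closure order: Greywater, Dunmere, Juniper
Last habitat: Briarlake with 39 animals

Round 1: Briarlake=6 Dunmere=11 Greywater=11 Juniper=11 → close Greywater (overflow 4)
  11÷3 = 3 each, +1 to first 2
Round 2: Briarlake=10 Dunmere=15 Juniper=14 → close Dunmere (overflow 7)
  15÷2 = 7 each, +1 to first 1
Round 3: Briarlake=18 Juniper=21 → close Juniper (overflow 13)
  21÷1 = 21 each, +1 to first 0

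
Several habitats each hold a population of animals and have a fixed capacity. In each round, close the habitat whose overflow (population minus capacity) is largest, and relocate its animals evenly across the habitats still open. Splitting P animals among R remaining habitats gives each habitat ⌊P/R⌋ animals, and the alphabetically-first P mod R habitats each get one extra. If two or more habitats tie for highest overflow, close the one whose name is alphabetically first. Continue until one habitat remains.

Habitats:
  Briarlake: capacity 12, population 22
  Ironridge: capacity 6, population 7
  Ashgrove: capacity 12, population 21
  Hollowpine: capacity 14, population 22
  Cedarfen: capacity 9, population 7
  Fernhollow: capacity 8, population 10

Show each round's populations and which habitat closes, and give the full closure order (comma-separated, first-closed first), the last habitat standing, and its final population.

Closure order: Briarlake, Ashgrove, Hollowpine, Fernhollow, Cedarfen
Last habitat: Ironridge with 89 animals

Round 1: Ashgrove=21 Briarlake=22 Cedarfen=7 Fernhollow=10 Hollowpine=22 Ironridge=7 → close Briarlake (overflow 10)
  22÷5 = 4 each, +1 to first 2
Round 2: Ashgrove=26 Cedarfen=12 Fernhollow=14 Hollowpine=26 Ironridge=11 → close Ashgrove (overflow 14)
  26÷4 = 6 each, +1 to first 2
Round 3: Cedarfen=19 Fernhollow=21 Hollowpine=32 Ironridge=17 → close Hollowpine (overflow 18)
  32÷3 = 10 each, +1 to first 2
Round 4: Cedarfen=30 Fernhollow=32 Ironridge=27 → close Fernhollow (overflow 24)
  32÷2 = 16 each, +1 to first 0
Round 5: Cedarfen=46 Ironridge=43 → close Cedarfen (overflow 37)
  46÷1 = 46 each, +1 to first 0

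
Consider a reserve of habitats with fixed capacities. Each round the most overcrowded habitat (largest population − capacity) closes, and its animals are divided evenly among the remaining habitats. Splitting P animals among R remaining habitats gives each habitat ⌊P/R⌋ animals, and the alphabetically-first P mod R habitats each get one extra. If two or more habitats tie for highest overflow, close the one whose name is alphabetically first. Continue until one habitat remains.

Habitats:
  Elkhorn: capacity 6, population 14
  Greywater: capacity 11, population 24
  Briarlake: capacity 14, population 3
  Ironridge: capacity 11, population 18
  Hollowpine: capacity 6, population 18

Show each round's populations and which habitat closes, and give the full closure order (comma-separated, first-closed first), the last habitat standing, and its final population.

Closure order: Greywater, Hollowpine, Elkhorn, Ironridge
Last habitat: Briarlake with 77 animals

Round 1: Briarlake=3 Elkhorn=14 Greywater=24 Hollowpine=18 Ironridge=18 → close Greywater (overflow 13)
  24÷4 = 6 each, +1 to first 0
Round 2: Briarlake=9 Elkhorn=20 Hollowpine=24 Ironridge=24 → close Hollowpine (overflow 18)
  24÷3 = 8 each, +1 to first 0
Round 3: Briarlake=17 Elkhorn=28 Ironridge=32 → close Elkhorn (overflow 22)
  28÷2 = 14 each, +1 to first 0
Round 4: Briarlake=31 Ironridge=46 → close Ironridge (overflow 35)
  46÷1 = 46 each, +1 to first 0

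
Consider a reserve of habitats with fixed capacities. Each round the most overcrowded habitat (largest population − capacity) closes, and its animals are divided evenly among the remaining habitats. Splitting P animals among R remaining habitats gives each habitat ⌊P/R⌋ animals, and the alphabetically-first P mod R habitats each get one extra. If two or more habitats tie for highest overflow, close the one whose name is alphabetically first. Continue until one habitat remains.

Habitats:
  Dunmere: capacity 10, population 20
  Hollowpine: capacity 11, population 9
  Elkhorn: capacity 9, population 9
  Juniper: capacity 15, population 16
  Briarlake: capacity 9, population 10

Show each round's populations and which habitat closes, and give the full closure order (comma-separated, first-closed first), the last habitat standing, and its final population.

Closure order: Dunmere, Briarlake, Juniper, Elkhorn
Last habitat: Hollowpine with 64 animals

Round 1: Briarlake=10 Dunmere=20 Elkhorn=9 Hollowpine=9 Juniper=16 → close Dunmere (overflow 10)
  20÷4 = 5 each, +1 to first 0
Round 2: Briarlake=15 Elkhorn=14 Hollowpine=14 Juniper=21 → close Briarlake (overflow 6)
  15÷3 = 5 each, +1 to first 0
Round 3: Elkhorn=19 Hollowpine=19 Juniper=26 → close Juniper (overflow 11)
  26÷2 = 13 each, +1 to first 0
Round 4: Elkhorn=32 Hollowpine=32 → close Elkhorn (overflow 23)
  32÷1 = 32 each, +1 to first 0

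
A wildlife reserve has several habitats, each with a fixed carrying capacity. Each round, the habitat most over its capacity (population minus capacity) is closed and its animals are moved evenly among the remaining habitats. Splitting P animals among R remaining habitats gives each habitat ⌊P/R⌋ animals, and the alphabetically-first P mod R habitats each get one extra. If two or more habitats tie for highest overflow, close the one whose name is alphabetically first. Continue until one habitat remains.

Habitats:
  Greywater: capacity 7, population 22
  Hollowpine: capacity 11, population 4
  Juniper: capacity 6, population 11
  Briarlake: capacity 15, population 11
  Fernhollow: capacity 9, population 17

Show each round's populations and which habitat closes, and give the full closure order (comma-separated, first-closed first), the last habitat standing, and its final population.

Round 1: Briarlake=11 Fernhollow=17 Greywater=22 Hollowpine=4 Juniper=11 → close Greywater (overflow 15)
  22÷4 = 5 each, +1 to first 2
Round 2: Briarlake=17 Fernhollow=23 Hollowpine=9 Juniper=16 → close Fernhollow (overflow 14)
  23÷3 = 7 each, +1 to first 2
Round 3: Briarlake=25 Hollowpine=17 Juniper=23 → close Juniper (overflow 17)
  23÷2 = 11 each, +1 to first 1
Round 4: Briarlake=37 Hollowpine=28 → close Briarlake (overflow 22)
  37÷1 = 37 each, +1 to first 0

Closure order: Greywater, Fernhollow, Juniper, Briarlake
Last habitat: Hollowpine with 65 animals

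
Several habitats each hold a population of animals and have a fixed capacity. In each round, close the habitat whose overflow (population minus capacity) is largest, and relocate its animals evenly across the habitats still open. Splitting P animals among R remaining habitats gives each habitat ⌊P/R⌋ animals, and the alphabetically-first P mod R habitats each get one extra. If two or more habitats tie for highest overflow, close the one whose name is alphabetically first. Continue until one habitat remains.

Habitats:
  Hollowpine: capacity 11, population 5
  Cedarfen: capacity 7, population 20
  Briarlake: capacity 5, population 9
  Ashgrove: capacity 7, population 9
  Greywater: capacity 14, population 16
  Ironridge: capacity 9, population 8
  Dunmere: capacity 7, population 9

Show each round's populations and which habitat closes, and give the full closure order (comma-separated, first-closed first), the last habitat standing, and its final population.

Closure order: Cedarfen, Briarlake, Ashgrove, Dunmere, Greywater, Ironridge
Last habitat: Hollowpine with 76 animals

Round 1: Ashgrove=9 Briarlake=9 Cedarfen=20 Dunmere=9 Greywater=16 Hollowpine=5 Ironridge=8 → close Cedarfen (overflow 13)
  20÷6 = 3 each, +1 to first 2
Round 2: Ashgrove=13 Briarlake=13 Dunmere=12 Greywater=19 Hollowpine=8 Ironridge=11 → close Briarlake (overflow 8)
  13÷5 = 2 each, +1 to first 3
Round 3: Ashgrove=16 Dunmere=15 Greywater=22 Hollowpine=10 Ironridge=13 → close Ashgrove (overflow 9)
  16÷4 = 4 each, +1 to first 0
Round 4: Dunmere=19 Greywater=26 Hollowpine=14 Ironridge=17 → close Dunmere (overflow 12)
  19÷3 = 6 each, +1 to first 1
Round 5: Greywater=33 Hollowpine=20 Ironridge=23 → close Greywater (overflow 19)
  33÷2 = 16 each, +1 to first 1
Round 6: Hollowpine=37 Ironridge=39 → close Ironridge (overflow 30)
  39÷1 = 39 each, +1 to first 0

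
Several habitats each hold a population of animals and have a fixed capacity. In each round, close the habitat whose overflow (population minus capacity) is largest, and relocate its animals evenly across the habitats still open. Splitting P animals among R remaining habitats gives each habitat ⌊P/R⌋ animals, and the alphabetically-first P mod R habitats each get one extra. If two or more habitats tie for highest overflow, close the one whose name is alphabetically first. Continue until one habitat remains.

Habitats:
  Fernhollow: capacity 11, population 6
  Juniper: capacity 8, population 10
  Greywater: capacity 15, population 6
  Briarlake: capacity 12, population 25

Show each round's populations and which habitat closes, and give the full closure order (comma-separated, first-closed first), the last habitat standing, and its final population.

Closure order: Briarlake, Juniper, Fernhollow
Last habitat: Greywater with 47 animals

Round 1: Briarlake=25 Fernhollow=6 Greywater=6 Juniper=10 → close Briarlake (overflow 13)
  25÷3 = 8 each, +1 to first 1
Round 2: Fernhollow=15 Greywater=14 Juniper=18 → close Juniper (overflow 10)
  18÷2 = 9 each, +1 to first 0
Round 3: Fernhollow=24 Greywater=23 → close Fernhollow (overflow 13)
  24÷1 = 24 each, +1 to first 0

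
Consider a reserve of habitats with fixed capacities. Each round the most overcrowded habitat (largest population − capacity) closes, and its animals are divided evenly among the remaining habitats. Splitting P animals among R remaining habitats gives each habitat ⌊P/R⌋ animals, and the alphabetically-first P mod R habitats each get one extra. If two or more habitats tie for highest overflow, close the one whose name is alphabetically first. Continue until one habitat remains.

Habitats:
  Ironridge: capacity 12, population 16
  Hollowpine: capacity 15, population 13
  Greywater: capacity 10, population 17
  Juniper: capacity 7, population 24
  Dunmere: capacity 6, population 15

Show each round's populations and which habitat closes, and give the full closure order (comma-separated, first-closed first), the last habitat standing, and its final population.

Round 1: Dunmere=15 Greywater=17 Hollowpine=13 Ironridge=16 Juniper=24 → close Juniper (overflow 17)
  24÷4 = 6 each, +1 to first 0
Round 2: Dunmere=21 Greywater=23 Hollowpine=19 Ironridge=22 → close Dunmere (overflow 15)
  21÷3 = 7 each, +1 to first 0
Round 3: Greywater=30 Hollowpine=26 Ironridge=29 → close Greywater (overflow 20)
  30÷2 = 15 each, +1 to first 0
Round 4: Hollowpine=41 Ironridge=44 → close Ironridge (overflow 32)
  44÷1 = 44 each, +1 to first 0

Closure order: Juniper, Dunmere, Greywater, Ironridge
Last habitat: Hollowpine with 85 animals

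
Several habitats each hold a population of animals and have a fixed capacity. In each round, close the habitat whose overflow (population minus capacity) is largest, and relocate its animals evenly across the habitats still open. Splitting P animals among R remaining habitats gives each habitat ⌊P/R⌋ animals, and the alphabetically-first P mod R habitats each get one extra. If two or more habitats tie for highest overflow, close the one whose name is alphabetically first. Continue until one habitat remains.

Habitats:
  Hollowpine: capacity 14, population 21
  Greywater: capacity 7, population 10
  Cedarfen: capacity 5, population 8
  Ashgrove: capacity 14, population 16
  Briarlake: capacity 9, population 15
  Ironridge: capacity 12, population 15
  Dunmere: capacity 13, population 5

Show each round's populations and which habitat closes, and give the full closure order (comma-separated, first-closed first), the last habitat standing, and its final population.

Closure order: Hollowpine, Briarlake, Cedarfen, Ashgrove, Greywater, Ironridge
Last habitat: Dunmere with 90 animals

Round 1: Ashgrove=16 Briarlake=15 Cedarfen=8 Dunmere=5 Greywater=10 Hollowpine=21 Ironridge=15 → close Hollowpine (overflow 7)
  21÷6 = 3 each, +1 to first 3
Round 2: Ashgrove=20 Briarlake=19 Cedarfen=12 Dunmere=8 Greywater=13 Ironridge=18 → close Briarlake (overflow 10)
  19÷5 = 3 each, +1 to first 4
Round 3: Ashgrove=24 Cedarfen=16 Dunmere=12 Greywater=17 Ironridge=21 → close Cedarfen (overflow 11)
  16÷4 = 4 each, +1 to first 0
Round 4: Ashgrove=28 Dunmere=16 Greywater=21 Ironridge=25 → close Ashgrove (overflow 14)
  28÷3 = 9 each, +1 to first 1
Round 5: Dunmere=26 Greywater=30 Ironridge=34 → close Greywater (overflow 23)
  30÷2 = 15 each, +1 to first 0
Round 6: Dunmere=41 Ironridge=49 → close Ironridge (overflow 37)
  49÷1 = 49 each, +1 to first 0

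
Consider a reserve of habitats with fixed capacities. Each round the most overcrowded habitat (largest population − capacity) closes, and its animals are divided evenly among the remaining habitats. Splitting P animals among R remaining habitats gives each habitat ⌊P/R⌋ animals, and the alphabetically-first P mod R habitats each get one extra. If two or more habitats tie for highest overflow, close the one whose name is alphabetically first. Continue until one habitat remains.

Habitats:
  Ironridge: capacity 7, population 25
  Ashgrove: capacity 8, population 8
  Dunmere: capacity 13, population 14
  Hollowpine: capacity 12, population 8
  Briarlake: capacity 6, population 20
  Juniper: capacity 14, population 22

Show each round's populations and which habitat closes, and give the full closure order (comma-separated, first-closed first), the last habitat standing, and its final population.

Round 1: Ashgrove=8 Briarlake=20 Dunmere=14 Hollowpine=8 Ironridge=25 Juniper=22 → close Ironridge (overflow 18)
  25÷5 = 5 each, +1 to first 0
Round 2: Ashgrove=13 Briarlake=25 Dunmere=19 Hollowpine=13 Juniper=27 → close Briarlake (overflow 19)
  25÷4 = 6 each, +1 to first 1
Round 3: Ashgrove=20 Dunmere=25 Hollowpine=19 Juniper=33 → close Juniper (overflow 19)
  33÷3 = 11 each, +1 to first 0
Round 4: Ashgrove=31 Dunmere=36 Hollowpine=30 → close Ashgrove (overflow 23)
  31÷2 = 15 each, +1 to first 1
Round 5: Dunmere=52 Hollowpine=45 → close Dunmere (overflow 39)
  52÷1 = 52 each, +1 to first 0

Closure order: Ironridge, Briarlake, Juniper, Ashgrove, Dunmere
Last habitat: Hollowpine with 97 animals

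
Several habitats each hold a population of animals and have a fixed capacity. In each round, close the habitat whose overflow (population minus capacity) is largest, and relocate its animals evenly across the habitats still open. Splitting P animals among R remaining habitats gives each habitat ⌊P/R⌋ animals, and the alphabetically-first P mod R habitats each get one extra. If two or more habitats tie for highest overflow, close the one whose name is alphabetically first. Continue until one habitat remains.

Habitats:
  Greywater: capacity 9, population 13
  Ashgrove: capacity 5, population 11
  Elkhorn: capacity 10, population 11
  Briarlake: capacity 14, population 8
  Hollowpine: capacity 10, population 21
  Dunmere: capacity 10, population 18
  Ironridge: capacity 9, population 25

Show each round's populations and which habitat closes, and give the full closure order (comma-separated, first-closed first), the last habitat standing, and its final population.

Round 1: Ashgrove=11 Briarlake=8 Dunmere=18 Elkhorn=11 Greywater=13 Hollowpine=21 Ironridge=25 → close Ironridge (overflow 16)
  25÷6 = 4 each, +1 to first 1
Round 2: Ashgrove=16 Briarlake=12 Dunmere=22 Elkhorn=15 Greywater=17 Hollowpine=25 → close Hollowpine (overflow 15)
  25÷5 = 5 each, +1 to first 0
Round 3: Ashgrove=21 Briarlake=17 Dunmere=27 Elkhorn=20 Greywater=22 → close Dunmere (overflow 17)
  27÷4 = 6 each, +1 to first 3
Round 4: Ashgrove=28 Briarlake=24 Elkhorn=27 Greywater=28 → close Ashgrove (overflow 23)
  28÷3 = 9 each, +1 to first 1
Round 5: Briarlake=34 Elkhorn=36 Greywater=37 → close Greywater (overflow 28)
  37÷2 = 18 each, +1 to first 1
Round 6: Briarlake=53 Elkhorn=54 → close Elkhorn (overflow 44)
  54÷1 = 54 each, +1 to first 0

Closure order: Ironridge, Hollowpine, Dunmere, Ashgrove, Greywater, Elkhorn
Last habitat: Briarlake with 107 animals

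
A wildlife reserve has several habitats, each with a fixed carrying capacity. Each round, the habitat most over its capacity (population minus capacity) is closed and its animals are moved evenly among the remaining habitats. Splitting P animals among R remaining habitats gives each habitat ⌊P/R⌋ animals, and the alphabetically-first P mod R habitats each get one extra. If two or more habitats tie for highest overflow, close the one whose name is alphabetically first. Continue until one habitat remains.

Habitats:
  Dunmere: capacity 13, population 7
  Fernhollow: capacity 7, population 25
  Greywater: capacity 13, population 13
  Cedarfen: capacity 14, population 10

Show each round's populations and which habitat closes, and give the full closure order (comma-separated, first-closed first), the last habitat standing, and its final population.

Closure order: Fernhollow, Greywater, Cedarfen
Last habitat: Dunmere with 55 animals

Round 1: Cedarfen=10 Dunmere=7 Fernhollow=25 Greywater=13 → close Fernhollow (overflow 18)
  25÷3 = 8 each, +1 to first 1
Round 2: Cedarfen=19 Dunmere=15 Greywater=21 → close Greywater (overflow 8)
  21÷2 = 10 each, +1 to first 1
Round 3: Cedarfen=30 Dunmere=25 → close Cedarfen (overflow 16)
  30÷1 = 30 each, +1 to first 0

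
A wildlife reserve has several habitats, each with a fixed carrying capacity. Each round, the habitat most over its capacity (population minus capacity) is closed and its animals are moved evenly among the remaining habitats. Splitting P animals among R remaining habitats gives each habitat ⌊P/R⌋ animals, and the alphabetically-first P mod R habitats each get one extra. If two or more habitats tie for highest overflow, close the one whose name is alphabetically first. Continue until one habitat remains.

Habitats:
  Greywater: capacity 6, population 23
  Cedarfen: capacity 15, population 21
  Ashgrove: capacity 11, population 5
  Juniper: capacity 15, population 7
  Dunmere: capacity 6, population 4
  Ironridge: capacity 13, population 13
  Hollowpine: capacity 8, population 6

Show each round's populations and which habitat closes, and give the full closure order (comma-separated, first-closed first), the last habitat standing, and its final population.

Round 1: Ashgrove=5 Cedarfen=21 Dunmere=4 Greywater=23 Hollowpine=6 Ironridge=13 Juniper=7 → close Greywater (overflow 17)
  23÷6 = 3 each, +1 to first 5
Round 2: Ashgrove=9 Cedarfen=25 Dunmere=8 Hollowpine=10 Ironridge=17 Juniper=10 → close Cedarfen (overflow 10)
  25÷5 = 5 each, +1 to first 0
Round 3: Ashgrove=14 Dunmere=13 Hollowpine=15 Ironridge=22 Juniper=15 → close Ironridge (overflow 9)
  22÷4 = 5 each, +1 to first 2
Round 4: Ashgrove=20 Dunmere=19 Hollowpine=20 Juniper=20 → close Dunmere (overflow 13)
  19÷3 = 6 each, +1 to first 1
Round 5: Ashgrove=27 Hollowpine=26 Juniper=26 → close Hollowpine (overflow 18)
  26÷2 = 13 each, +1 to first 0
Round 6: Ashgrove=40 Juniper=39 → close Ashgrove (overflow 29)
  40÷1 = 40 each, +1 to first 0

Closure order: Greywater, Cedarfen, Ironridge, Dunmere, Hollowpine, Ashgrove
Last habitat: Juniper with 79 animals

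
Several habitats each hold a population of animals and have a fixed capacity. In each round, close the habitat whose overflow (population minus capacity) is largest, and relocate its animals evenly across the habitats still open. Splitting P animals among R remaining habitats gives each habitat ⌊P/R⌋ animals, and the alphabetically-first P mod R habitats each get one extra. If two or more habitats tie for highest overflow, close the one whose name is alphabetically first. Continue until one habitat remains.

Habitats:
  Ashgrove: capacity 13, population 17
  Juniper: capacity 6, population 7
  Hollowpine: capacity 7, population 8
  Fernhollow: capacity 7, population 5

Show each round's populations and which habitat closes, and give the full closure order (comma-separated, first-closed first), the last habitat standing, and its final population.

Closure order: Ashgrove, Hollowpine, Juniper
Last habitat: Fernhollow with 37 animals

Round 1: Ashgrove=17 Fernhollow=5 Hollowpine=8 Juniper=7 → close Ashgrove (overflow 4)
  17÷3 = 5 each, +1 to first 2
Round 2: Fernhollow=11 Hollowpine=14 Juniper=12 → close Hollowpine (overflow 7)
  14÷2 = 7 each, +1 to first 0
Round 3: Fernhollow=18 Juniper=19 → close Juniper (overflow 13)
  19÷1 = 19 each, +1 to first 0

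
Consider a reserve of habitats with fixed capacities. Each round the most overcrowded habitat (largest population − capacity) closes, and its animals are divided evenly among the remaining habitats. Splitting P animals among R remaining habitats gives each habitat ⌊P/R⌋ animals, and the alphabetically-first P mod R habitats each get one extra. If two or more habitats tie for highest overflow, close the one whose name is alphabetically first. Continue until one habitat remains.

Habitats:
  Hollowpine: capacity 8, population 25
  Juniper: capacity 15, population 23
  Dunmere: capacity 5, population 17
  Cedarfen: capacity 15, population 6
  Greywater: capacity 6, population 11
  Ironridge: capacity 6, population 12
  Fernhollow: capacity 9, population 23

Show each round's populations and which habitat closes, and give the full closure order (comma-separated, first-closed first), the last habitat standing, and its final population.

Closure order: Hollowpine, Fernhollow, Dunmere, Juniper, Greywater, Ironridge
Last habitat: Cedarfen with 117 animals

Round 1: Cedarfen=6 Dunmere=17 Fernhollow=23 Greywater=11 Hollowpine=25 Ironridge=12 Juniper=23 → close Hollowpine (overflow 17)
  25÷6 = 4 each, +1 to first 1
Round 2: Cedarfen=11 Dunmere=21 Fernhollow=27 Greywater=15 Ironridge=16 Juniper=27 → close Fernhollow (overflow 18)
  27÷5 = 5 each, +1 to first 2
Round 3: Cedarfen=17 Dunmere=27 Greywater=20 Ironridge=21 Juniper=32 → close Dunmere (overflow 22)
  27÷4 = 6 each, +1 to first 3
Round 4: Cedarfen=24 Greywater=27 Ironridge=28 Juniper=38 → close Juniper (overflow 23)
  38÷3 = 12 each, +1 to first 2
Round 5: Cedarfen=37 Greywater=40 Ironridge=40 → close Greywater (overflow 34)
  40÷2 = 20 each, +1 to first 0
Round 6: Cedarfen=57 Ironridge=60 → close Ironridge (overflow 54)
  60÷1 = 60 each, +1 to first 0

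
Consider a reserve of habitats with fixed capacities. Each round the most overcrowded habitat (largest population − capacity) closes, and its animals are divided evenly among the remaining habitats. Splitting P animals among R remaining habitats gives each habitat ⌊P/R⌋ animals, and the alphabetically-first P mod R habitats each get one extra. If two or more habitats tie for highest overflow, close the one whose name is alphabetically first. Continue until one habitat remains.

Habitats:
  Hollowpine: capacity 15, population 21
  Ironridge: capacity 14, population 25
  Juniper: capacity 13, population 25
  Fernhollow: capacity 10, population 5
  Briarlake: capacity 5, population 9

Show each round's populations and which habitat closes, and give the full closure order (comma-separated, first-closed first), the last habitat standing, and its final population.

Closure order: Juniper, Ironridge, Briarlake, Hollowpine
Last habitat: Fernhollow with 85 animals

Round 1: Briarlake=9 Fernhollow=5 Hollowpine=21 Ironridge=25 Juniper=25 → close Juniper (overflow 12)
  25÷4 = 6 each, +1 to first 1
Round 2: Briarlake=16 Fernhollow=11 Hollowpine=27 Ironridge=31 → close Ironridge (overflow 17)
  31÷3 = 10 each, +1 to first 1
Round 3: Briarlake=27 Fernhollow=21 Hollowpine=37 → close Briarlake (overflow 22)
  27÷2 = 13 each, +1 to first 1
Round 4: Fernhollow=35 Hollowpine=50 → close Hollowpine (overflow 35)
  50÷1 = 50 each, +1 to first 0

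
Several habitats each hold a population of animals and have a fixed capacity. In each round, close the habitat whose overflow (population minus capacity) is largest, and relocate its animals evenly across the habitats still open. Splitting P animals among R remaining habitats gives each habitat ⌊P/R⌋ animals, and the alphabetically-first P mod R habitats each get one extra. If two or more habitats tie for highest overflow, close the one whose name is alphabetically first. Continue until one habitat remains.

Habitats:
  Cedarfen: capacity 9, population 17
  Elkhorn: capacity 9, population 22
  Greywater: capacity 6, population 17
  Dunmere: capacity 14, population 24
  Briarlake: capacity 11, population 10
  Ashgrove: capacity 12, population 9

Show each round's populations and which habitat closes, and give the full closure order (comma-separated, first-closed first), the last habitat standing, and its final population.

Closure order: Elkhorn, Greywater, Dunmere, Cedarfen, Ashgrove
Last habitat: Briarlake with 99 animals

Round 1: Ashgrove=9 Briarlake=10 Cedarfen=17 Dunmere=24 Elkhorn=22 Greywater=17 → close Elkhorn (overflow 13)
  22÷5 = 4 each, +1 to first 2
Round 2: Ashgrove=14 Briarlake=15 Cedarfen=21 Dunmere=28 Greywater=21 → close Greywater (overflow 15)
  21÷4 = 5 each, +1 to first 1
Round 3: Ashgrove=20 Briarlake=20 Cedarfen=26 Dunmere=33 → close Dunmere (overflow 19)
  33÷3 = 11 each, +1 to first 0
Round 4: Ashgrove=31 Briarlake=31 Cedarfen=37 → close Cedarfen (overflow 28)
  37÷2 = 18 each, +1 to first 1
Round 5: Ashgrove=50 Briarlake=49 → close Ashgrove (overflow 38)
  50÷1 = 50 each, +1 to first 0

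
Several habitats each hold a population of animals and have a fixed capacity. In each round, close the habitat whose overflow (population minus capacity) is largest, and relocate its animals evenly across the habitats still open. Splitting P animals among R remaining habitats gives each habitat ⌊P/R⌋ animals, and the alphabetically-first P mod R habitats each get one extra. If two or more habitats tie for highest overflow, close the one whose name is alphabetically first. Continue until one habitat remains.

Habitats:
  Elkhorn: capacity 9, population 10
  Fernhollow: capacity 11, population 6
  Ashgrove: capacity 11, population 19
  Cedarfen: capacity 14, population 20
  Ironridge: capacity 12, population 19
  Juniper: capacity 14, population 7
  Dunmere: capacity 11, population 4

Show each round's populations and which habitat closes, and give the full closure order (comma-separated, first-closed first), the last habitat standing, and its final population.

Closure order: Ashgrove, Cedarfen, Ironridge, Elkhorn, Fernhollow, Dunmere
Last habitat: Juniper with 85 animals

Round 1: Ashgrove=19 Cedarfen=20 Dunmere=4 Elkhorn=10 Fernhollow=6 Ironridge=19 Juniper=7 → close Ashgrove (overflow 8)
  19÷6 = 3 each, +1 to first 1
Round 2: Cedarfen=24 Dunmere=7 Elkhorn=13 Fernhollow=9 Ironridge=22 Juniper=10 → close Cedarfen (overflow 10)
  24÷5 = 4 each, +1 to first 4
Round 3: Dunmere=12 Elkhorn=18 Fernhollow=14 Ironridge=27 Juniper=14 → close Ironridge (overflow 15)
  27÷4 = 6 each, +1 to first 3
Round 4: Dunmere=19 Elkhorn=25 Fernhollow=21 Juniper=20 → close Elkhorn (overflow 16)
  25÷3 = 8 each, +1 to first 1
Round 5: Dunmere=28 Fernhollow=29 Juniper=28 → close Fernhollow (overflow 18)
  29÷2 = 14 each, +1 to first 1
Round 6: Dunmere=43 Juniper=42 → close Dunmere (overflow 32)
  43÷1 = 43 each, +1 to first 0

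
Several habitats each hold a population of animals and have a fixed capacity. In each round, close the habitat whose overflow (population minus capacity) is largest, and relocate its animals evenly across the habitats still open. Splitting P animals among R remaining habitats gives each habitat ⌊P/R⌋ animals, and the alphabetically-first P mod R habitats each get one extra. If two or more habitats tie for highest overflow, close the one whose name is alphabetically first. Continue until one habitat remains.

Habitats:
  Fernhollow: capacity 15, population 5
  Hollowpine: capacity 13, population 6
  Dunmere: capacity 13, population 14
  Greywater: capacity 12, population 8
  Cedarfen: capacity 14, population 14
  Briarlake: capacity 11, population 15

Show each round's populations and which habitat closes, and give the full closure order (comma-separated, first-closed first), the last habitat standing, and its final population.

Round 1: Briarlake=15 Cedarfen=14 Dunmere=14 Fernhollow=5 Greywater=8 Hollowpine=6 → close Briarlake (overflow 4)
  15÷5 = 3 each, +1 to first 0
Round 2: Cedarfen=17 Dunmere=17 Fernhollow=8 Greywater=11 Hollowpine=9 → close Dunmere (overflow 4)
  17÷4 = 4 each, +1 to first 1
Round 3: Cedarfen=22 Fernhollow=12 Greywater=15 Hollowpine=13 → close Cedarfen (overflow 8)
  22÷3 = 7 each, +1 to first 1
Round 4: Fernhollow=20 Greywater=22 Hollowpine=20 → close Greywater (overflow 10)
  22÷2 = 11 each, +1 to first 0
Round 5: Fernhollow=31 Hollowpine=31 → close Hollowpine (overflow 18)
  31÷1 = 31 each, +1 to first 0

Closure order: Briarlake, Dunmere, Cedarfen, Greywater, Hollowpine
Last habitat: Fernhollow with 62 animals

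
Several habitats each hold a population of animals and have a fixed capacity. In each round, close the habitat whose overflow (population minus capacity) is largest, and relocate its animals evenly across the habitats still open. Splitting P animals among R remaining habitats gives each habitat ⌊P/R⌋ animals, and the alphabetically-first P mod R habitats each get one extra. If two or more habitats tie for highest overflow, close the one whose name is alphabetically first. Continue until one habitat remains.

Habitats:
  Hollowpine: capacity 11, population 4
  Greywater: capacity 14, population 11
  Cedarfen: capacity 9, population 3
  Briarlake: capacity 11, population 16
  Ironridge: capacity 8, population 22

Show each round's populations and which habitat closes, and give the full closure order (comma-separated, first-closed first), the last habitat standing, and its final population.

Round 1: Briarlake=16 Cedarfen=3 Greywater=11 Hollowpine=4 Ironridge=22 → close Ironridge (overflow 14)
  22÷4 = 5 each, +1 to first 2
Round 2: Briarlake=22 Cedarfen=9 Greywater=16 Hollowpine=9 → close Briarlake (overflow 11)
  22÷3 = 7 each, +1 to first 1
Round 3: Cedarfen=17 Greywater=23 Hollowpine=16 → close Greywater (overflow 9)
  23÷2 = 11 each, +1 to first 1
Round 4: Cedarfen=29 Hollowpine=27 → close Cedarfen (overflow 20)
  29÷1 = 29 each, +1 to first 0

Closure order: Ironridge, Briarlake, Greywater, Cedarfen
Last habitat: Hollowpine with 56 animals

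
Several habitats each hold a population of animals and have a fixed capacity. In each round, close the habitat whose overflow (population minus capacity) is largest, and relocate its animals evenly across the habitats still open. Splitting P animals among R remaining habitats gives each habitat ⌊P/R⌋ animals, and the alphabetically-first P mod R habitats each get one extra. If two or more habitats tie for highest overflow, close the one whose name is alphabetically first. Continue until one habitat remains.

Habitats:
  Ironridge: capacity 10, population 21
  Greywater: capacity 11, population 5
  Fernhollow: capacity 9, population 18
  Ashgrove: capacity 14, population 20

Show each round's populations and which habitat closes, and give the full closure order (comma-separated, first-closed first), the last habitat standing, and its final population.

Round 1: Ashgrove=20 Fernhollow=18 Greywater=5 Ironridge=21 → close Ironridge (overflow 11)
  21÷3 = 7 each, +1 to first 0
Round 2: Ashgrove=27 Fernhollow=25 Greywater=12 → close Fernhollow (overflow 16)
  25÷2 = 12 each, +1 to first 1
Round 3: Ashgrove=40 Greywater=24 → close Ashgrove (overflow 26)
  40÷1 = 40 each, +1 to first 0

Closure order: Ironridge, Fernhollow, Ashgrove
Last habitat: Greywater with 64 animals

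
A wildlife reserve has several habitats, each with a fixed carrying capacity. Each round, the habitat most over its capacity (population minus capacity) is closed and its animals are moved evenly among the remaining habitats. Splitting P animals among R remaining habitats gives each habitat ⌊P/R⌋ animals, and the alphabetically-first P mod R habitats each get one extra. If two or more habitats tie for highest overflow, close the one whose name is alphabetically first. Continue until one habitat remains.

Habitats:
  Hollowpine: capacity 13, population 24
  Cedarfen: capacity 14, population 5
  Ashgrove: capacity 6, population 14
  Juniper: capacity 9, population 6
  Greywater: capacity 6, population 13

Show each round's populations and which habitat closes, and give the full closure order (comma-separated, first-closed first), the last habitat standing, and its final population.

Round 1: Ashgrove=14 Cedarfen=5 Greywater=13 Hollowpine=24 Juniper=6 → close Hollowpine (overflow 11)
  24÷4 = 6 each, +1 to first 0
Round 2: Ashgrove=20 Cedarfen=11 Greywater=19 Juniper=12 → close Ashgrove (overflow 14)
  20÷3 = 6 each, +1 to first 2
Round 3: Cedarfen=18 Greywater=26 Juniper=18 → close Greywater (overflow 20)
  26÷2 = 13 each, +1 to first 0
Round 4: Cedarfen=31 Juniper=31 → close Juniper (overflow 22)
  31÷1 = 31 each, +1 to first 0

Closure order: Hollowpine, Ashgrove, Greywater, Juniper
Last habitat: Cedarfen with 62 animals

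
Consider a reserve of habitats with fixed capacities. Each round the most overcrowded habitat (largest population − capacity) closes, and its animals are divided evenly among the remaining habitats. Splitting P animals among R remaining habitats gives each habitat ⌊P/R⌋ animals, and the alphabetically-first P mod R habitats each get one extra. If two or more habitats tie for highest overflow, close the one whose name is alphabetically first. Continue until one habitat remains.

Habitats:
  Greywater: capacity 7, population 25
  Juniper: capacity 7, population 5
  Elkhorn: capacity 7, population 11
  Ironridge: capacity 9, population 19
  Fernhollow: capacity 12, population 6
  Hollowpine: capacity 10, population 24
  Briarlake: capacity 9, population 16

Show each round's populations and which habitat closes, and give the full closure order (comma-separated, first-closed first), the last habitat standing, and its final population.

Closure order: Greywater, Hollowpine, Ironridge, Briarlake, Elkhorn, Juniper
Last habitat: Fernhollow with 106 animals

Round 1: Briarlake=16 Elkhorn=11 Fernhollow=6 Greywater=25 Hollowpine=24 Ironridge=19 Juniper=5 → close Greywater (overflow 18)
  25÷6 = 4 each, +1 to first 1
Round 2: Briarlake=21 Elkhorn=15 Fernhollow=10 Hollowpine=28 Ironridge=23 Juniper=9 → close Hollowpine (overflow 18)
  28÷5 = 5 each, +1 to first 3
Round 3: Briarlake=27 Elkhorn=21 Fernhollow=16 Ironridge=28 Juniper=14 → close Ironridge (overflow 19)
  28÷4 = 7 each, +1 to first 0
Round 4: Briarlake=34 Elkhorn=28 Fernhollow=23 Juniper=21 → close Briarlake (overflow 25)
  34÷3 = 11 each, +1 to first 1
Round 5: Elkhorn=40 Fernhollow=34 Juniper=32 → close Elkhorn (overflow 33)
  40÷2 = 20 each, +1 to first 0
Round 6: Fernhollow=54 Juniper=52 → close Juniper (overflow 45)
  52÷1 = 52 each, +1 to first 0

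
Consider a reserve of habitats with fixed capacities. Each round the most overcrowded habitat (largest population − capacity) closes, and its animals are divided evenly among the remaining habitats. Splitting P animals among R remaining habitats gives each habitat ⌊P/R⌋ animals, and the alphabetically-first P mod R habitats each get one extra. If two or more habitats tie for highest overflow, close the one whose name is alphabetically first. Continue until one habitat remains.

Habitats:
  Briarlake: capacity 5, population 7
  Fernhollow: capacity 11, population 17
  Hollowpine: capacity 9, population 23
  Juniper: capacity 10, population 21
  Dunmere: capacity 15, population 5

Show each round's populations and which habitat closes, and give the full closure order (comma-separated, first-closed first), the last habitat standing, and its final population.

Closure order: Hollowpine, Juniper, Fernhollow, Briarlake
Last habitat: Dunmere with 73 animals

Round 1: Briarlake=7 Dunmere=5 Fernhollow=17 Hollowpine=23 Juniper=21 → close Hollowpine (overflow 14)
  23÷4 = 5 each, +1 to first 3
Round 2: Briarlake=13 Dunmere=11 Fernhollow=23 Juniper=26 → close Juniper (overflow 16)
  26÷3 = 8 each, +1 to first 2
Round 3: Briarlake=22 Dunmere=20 Fernhollow=31 → close Fernhollow (overflow 20)
  31÷2 = 15 each, +1 to first 1
Round 4: Briarlake=38 Dunmere=35 → close Briarlake (overflow 33)
  38÷1 = 38 each, +1 to first 0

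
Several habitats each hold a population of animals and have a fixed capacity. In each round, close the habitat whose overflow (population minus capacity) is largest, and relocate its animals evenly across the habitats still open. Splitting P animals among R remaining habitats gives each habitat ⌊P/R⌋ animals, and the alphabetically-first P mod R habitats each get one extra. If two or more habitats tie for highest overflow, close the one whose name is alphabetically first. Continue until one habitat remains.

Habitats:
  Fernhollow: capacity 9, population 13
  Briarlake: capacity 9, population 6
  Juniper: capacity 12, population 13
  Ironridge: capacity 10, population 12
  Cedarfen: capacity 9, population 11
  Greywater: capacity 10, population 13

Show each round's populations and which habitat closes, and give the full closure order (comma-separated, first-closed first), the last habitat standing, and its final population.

Round 1: Briarlake=6 Cedarfen=11 Fernhollow=13 Greywater=13 Ironridge=12 Juniper=13 → close Fernhollow (overflow 4)
  13÷5 = 2 each, +1 to first 3
Round 2: Briarlake=9 Cedarfen=14 Greywater=16 Ironridge=14 Juniper=15 → close Greywater (overflow 6)
  16÷4 = 4 each, +1 to first 0
Round 3: Briarlake=13 Cedarfen=18 Ironridge=18 Juniper=19 → close Cedarfen (overflow 9)
  18÷3 = 6 each, +1 to first 0
Round 4: Briarlake=19 Ironridge=24 Juniper=25 → close Ironridge (overflow 14)
  24÷2 = 12 each, +1 to first 0
Round 5: Briarlake=31 Juniper=37 → close Juniper (overflow 25)
  37÷1 = 37 each, +1 to first 0

Closure order: Fernhollow, Greywater, Cedarfen, Ironridge, Juniper
Last habitat: Briarlake with 68 animals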